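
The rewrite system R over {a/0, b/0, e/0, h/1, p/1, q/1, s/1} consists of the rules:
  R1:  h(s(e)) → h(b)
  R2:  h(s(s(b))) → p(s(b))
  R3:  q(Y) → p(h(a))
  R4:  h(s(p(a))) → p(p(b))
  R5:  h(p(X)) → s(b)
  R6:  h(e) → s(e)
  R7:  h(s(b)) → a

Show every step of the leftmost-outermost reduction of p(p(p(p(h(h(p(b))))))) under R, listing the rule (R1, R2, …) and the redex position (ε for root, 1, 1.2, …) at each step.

p(p(p(p(a))))

1. p(p(p(p(h(h(p(b)))))))  →  p(p(p(p(h(s(b))))))   [R5 at 1.1.1.1.1]
2. p(p(p(p(h(s(b))))))  →  p(p(p(p(a))))   [R7 at 1.1.1.1]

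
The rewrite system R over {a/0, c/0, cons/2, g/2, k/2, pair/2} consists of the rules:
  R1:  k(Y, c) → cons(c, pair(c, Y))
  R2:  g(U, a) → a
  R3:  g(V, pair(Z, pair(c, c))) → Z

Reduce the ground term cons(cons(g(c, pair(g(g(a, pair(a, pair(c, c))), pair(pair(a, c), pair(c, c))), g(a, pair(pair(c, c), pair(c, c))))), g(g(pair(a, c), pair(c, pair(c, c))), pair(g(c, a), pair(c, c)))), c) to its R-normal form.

cons(cons(pair(a, c), a), c)

1. cons(cons(g(c, pair(g(g(a, pair(a, pair(c, c))), pair(pair(a, c), pair(c, c))), g(a, pair(pair(c, c), pair(c, c))))), g(g(pair(a, c), pair(c, pair(c, c))), pair(g(c, a), pair(c, c)))), c)  →  cons(cons(g(c, pair(pair(a, c), g(a, pair(pair(c, c), pair(c, c))))), g(g(pair(a, c), pair(c, pair(c, c))), pair(g(c, a), pair(c, c)))), c)   [R3 at 1.1.2.1]
2. cons(cons(g(c, pair(pair(a, c), g(a, pair(pair(c, c), pair(c, c))))), g(g(pair(a, c), pair(c, pair(c, c))), pair(g(c, a), pair(c, c)))), c)  →  cons(cons(g(c, pair(pair(a, c), pair(c, c))), g(g(pair(a, c), pair(c, pair(c, c))), pair(g(c, a), pair(c, c)))), c)   [R3 at 1.1.2.2]
3. cons(cons(g(c, pair(pair(a, c), pair(c, c))), g(g(pair(a, c), pair(c, pair(c, c))), pair(g(c, a), pair(c, c)))), c)  →  cons(cons(pair(a, c), g(g(pair(a, c), pair(c, pair(c, c))), pair(g(c, a), pair(c, c)))), c)   [R3 at 1.1]
4. cons(cons(pair(a, c), g(g(pair(a, c), pair(c, pair(c, c))), pair(g(c, a), pair(c, c)))), c)  →  cons(cons(pair(a, c), g(c, a)), c)   [R3 at 1.2]
5. cons(cons(pair(a, c), g(c, a)), c)  →  cons(cons(pair(a, c), a), c)   [R2 at 1.2]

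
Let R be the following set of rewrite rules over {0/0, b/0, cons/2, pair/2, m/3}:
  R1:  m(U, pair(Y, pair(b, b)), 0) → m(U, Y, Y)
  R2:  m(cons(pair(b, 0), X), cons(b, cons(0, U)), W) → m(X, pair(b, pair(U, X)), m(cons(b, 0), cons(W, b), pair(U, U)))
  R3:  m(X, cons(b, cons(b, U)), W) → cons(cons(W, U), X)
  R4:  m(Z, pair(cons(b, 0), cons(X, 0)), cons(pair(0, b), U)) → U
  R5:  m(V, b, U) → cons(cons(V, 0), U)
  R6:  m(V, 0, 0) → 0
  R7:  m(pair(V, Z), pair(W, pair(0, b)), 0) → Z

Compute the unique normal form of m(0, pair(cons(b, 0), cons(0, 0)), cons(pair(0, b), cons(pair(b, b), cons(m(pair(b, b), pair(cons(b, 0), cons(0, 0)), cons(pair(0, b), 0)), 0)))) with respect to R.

1. m(0, pair(cons(b, 0), cons(0, 0)), cons(pair(0, b), cons(pair(b, b), cons(m(pair(b, b), pair(cons(b, 0), cons(0, 0)), cons(pair(0, b), 0)), 0))))  →  cons(pair(b, b), cons(m(pair(b, b), pair(cons(b, 0), cons(0, 0)), cons(pair(0, b), 0)), 0))   [R4 at ε]
2. cons(pair(b, b), cons(m(pair(b, b), pair(cons(b, 0), cons(0, 0)), cons(pair(0, b), 0)), 0))  →  cons(pair(b, b), cons(0, 0))   [R4 at 2.1]

cons(pair(b, b), cons(0, 0))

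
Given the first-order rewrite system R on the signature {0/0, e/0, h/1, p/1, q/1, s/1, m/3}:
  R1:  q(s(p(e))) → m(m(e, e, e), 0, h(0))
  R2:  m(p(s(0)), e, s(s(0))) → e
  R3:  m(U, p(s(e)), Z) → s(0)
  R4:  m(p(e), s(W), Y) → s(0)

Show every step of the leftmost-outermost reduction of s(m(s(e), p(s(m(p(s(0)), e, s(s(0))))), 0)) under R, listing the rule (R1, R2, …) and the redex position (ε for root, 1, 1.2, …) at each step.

s(s(0))

1. s(m(s(e), p(s(m(p(s(0)), e, s(s(0))))), 0))  →  s(m(s(e), p(s(e)), 0))   [R2 at 1.2.1.1]
2. s(m(s(e), p(s(e)), 0))  →  s(s(0))   [R3 at 1]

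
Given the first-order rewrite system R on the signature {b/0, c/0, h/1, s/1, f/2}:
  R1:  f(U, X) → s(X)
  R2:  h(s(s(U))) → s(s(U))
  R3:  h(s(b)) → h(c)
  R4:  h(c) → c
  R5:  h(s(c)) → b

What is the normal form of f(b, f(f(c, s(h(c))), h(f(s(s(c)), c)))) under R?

1. f(b, f(f(c, s(h(c))), h(f(s(s(c)), c))))  →  s(f(f(c, s(h(c))), h(f(s(s(c)), c))))   [R1 at ε]
2. s(f(f(c, s(h(c))), h(f(s(s(c)), c))))  →  s(s(h(f(s(s(c)), c))))   [R1 at 1]
3. s(s(h(f(s(s(c)), c))))  →  s(s(h(s(c))))   [R1 at 1.1.1]
4. s(s(h(s(c))))  →  s(s(b))   [R5 at 1.1]

s(s(b))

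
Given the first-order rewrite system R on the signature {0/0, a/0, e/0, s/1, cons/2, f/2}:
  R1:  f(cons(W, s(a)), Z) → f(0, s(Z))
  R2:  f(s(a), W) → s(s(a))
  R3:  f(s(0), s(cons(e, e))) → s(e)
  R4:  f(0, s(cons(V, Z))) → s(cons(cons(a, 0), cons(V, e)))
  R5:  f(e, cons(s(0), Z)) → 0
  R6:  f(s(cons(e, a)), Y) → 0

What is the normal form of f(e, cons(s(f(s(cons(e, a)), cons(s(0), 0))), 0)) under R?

0

1. f(e, cons(s(f(s(cons(e, a)), cons(s(0), 0))), 0))  →  f(e, cons(s(0), 0))   [R6 at 2.1.1]
2. f(e, cons(s(0), 0))  →  0   [R5 at ε]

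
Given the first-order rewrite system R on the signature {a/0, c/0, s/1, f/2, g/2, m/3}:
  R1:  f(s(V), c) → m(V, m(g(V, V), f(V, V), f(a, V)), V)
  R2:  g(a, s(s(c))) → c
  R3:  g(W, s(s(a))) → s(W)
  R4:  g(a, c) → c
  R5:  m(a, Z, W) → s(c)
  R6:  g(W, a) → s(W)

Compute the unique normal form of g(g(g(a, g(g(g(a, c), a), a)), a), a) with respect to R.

1. g(g(g(a, g(g(g(a, c), a), a)), a), a)  →  s(g(g(a, g(g(g(a, c), a), a)), a))   [R6 at ε]
2. s(g(g(a, g(g(g(a, c), a), a)), a))  →  s(s(g(a, g(g(g(a, c), a), a))))   [R6 at 1]
3. s(s(g(a, g(g(g(a, c), a), a))))  →  s(s(g(a, s(g(g(a, c), a)))))   [R6 at 1.1.2]
4. s(s(g(a, s(g(g(a, c), a)))))  →  s(s(g(a, s(s(g(a, c))))))   [R6 at 1.1.2.1]
5. s(s(g(a, s(s(g(a, c))))))  →  s(s(g(a, s(s(c)))))   [R4 at 1.1.2.1.1]
6. s(s(g(a, s(s(c)))))  →  s(s(c))   [R2 at 1.1]

s(s(c))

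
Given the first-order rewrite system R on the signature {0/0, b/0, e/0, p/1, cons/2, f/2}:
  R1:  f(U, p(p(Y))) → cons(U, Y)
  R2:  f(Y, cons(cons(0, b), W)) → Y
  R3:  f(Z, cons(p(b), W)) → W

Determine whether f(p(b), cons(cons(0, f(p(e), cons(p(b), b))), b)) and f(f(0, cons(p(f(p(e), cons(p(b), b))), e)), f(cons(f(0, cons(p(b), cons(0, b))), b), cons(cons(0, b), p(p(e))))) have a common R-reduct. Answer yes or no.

no — NF(t₁) = p(b), NF(t₂) = e

Reduce t₁ = f(p(b), cons(cons(0, f(p(e), cons(p(b), b))), b)):
1. f(p(b), cons(cons(0, f(p(e), cons(p(b), b))), b))  →  f(p(b), cons(cons(0, b), b))   [R3 at 2.1.2]
2. f(p(b), cons(cons(0, b), b))  →  p(b)   [R2 at ε]

Reduce t₂ = f(f(0, cons(p(f(p(e), cons(p(b), b))), e)), f(cons(f(0, cons(p(b), cons(0, b))), b), cons(cons(0, b), p(p(e))))):
1. f(f(0, cons(p(f(p(e), cons(p(b), b))), e)), f(cons(f(0, cons(p(b), cons(0, b))), b), cons(cons(0, b), p(p(e)))))  →  f(f(0, cons(p(b), e)), f(cons(f(0, cons(p(b), cons(0, b))), b), cons(cons(0, b), p(p(e)))))   [R3 at 1.2.1.1]
2. f(f(0, cons(p(b), e)), f(cons(f(0, cons(p(b), cons(0, b))), b), cons(cons(0, b), p(p(e)))))  →  f(e, f(cons(f(0, cons(p(b), cons(0, b))), b), cons(cons(0, b), p(p(e)))))   [R3 at 1]
3. f(e, f(cons(f(0, cons(p(b), cons(0, b))), b), cons(cons(0, b), p(p(e)))))  →  f(e, cons(f(0, cons(p(b), cons(0, b))), b))   [R2 at 2]
4. f(e, cons(f(0, cons(p(b), cons(0, b))), b))  →  f(e, cons(cons(0, b), b))   [R3 at 2.1]
5. f(e, cons(cons(0, b), b))  →  e   [R2 at ε]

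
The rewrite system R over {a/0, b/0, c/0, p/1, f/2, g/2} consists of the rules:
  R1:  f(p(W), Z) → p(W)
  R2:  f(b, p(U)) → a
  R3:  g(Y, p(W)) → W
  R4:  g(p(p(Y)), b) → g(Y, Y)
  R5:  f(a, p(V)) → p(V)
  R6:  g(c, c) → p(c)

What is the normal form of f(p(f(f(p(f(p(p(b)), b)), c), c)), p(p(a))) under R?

p(p(p(p(b))))

1. f(p(f(f(p(f(p(p(b)), b)), c), c)), p(p(a)))  →  p(f(f(p(f(p(p(b)), b)), c), c))   [R1 at ε]
2. p(f(f(p(f(p(p(b)), b)), c), c))  →  p(f(p(f(p(p(b)), b)), c))   [R1 at 1.1]
3. p(f(p(f(p(p(b)), b)), c))  →  p(p(f(p(p(b)), b)))   [R1 at 1]
4. p(p(f(p(p(b)), b)))  →  p(p(p(p(b))))   [R1 at 1.1]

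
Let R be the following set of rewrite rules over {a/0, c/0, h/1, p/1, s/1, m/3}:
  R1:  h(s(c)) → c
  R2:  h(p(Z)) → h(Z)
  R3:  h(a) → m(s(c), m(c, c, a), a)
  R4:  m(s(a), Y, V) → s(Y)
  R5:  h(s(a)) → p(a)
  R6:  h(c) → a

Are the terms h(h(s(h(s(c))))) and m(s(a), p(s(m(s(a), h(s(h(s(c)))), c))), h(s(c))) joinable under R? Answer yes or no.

no — NF(t₁) = a, NF(t₂) = s(p(s(s(c))))

Reduce t₁ = h(h(s(h(s(c))))):
1. h(h(s(h(s(c)))))  →  h(h(s(c)))   [R1 at 1.1.1]
2. h(h(s(c)))  →  h(c)   [R1 at 1]
3. h(c)  →  a   [R6 at ε]

Reduce t₂ = m(s(a), p(s(m(s(a), h(s(h(s(c)))), c))), h(s(c))):
1. m(s(a), p(s(m(s(a), h(s(h(s(c)))), c))), h(s(c)))  →  s(p(s(m(s(a), h(s(h(s(c)))), c))))   [R4 at ε]
2. s(p(s(m(s(a), h(s(h(s(c)))), c))))  →  s(p(s(s(h(s(h(s(c))))))))   [R4 at 1.1.1]
3. s(p(s(s(h(s(h(s(c))))))))  →  s(p(s(s(h(s(c))))))   [R1 at 1.1.1.1.1.1]
4. s(p(s(s(h(s(c))))))  →  s(p(s(s(c))))   [R1 at 1.1.1.1]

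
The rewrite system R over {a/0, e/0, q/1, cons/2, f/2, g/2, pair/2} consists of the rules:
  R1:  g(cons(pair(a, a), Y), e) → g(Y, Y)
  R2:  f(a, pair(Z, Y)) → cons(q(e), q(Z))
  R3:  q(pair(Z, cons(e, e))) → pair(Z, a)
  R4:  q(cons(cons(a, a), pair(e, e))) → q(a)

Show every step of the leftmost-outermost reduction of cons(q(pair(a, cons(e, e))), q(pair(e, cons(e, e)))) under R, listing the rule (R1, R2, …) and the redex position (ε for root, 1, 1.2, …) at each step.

1. cons(q(pair(a, cons(e, e))), q(pair(e, cons(e, e))))  →  cons(pair(a, a), q(pair(e, cons(e, e))))   [R3 at 1]
2. cons(pair(a, a), q(pair(e, cons(e, e))))  →  cons(pair(a, a), pair(e, a))   [R3 at 2]

cons(pair(a, a), pair(e, a))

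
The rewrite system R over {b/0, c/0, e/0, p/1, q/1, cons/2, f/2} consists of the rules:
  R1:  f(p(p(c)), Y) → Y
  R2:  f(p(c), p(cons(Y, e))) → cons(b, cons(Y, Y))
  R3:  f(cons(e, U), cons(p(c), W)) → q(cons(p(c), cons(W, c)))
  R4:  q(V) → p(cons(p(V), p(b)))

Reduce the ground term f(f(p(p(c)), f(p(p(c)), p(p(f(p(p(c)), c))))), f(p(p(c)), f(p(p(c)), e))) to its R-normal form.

1. f(f(p(p(c)), f(p(p(c)), p(p(f(p(p(c)), c))))), f(p(p(c)), f(p(p(c)), e)))  →  f(f(p(p(c)), p(p(f(p(p(c)), c)))), f(p(p(c)), f(p(p(c)), e)))   [R1 at 1]
2. f(f(p(p(c)), p(p(f(p(p(c)), c)))), f(p(p(c)), f(p(p(c)), e)))  →  f(p(p(f(p(p(c)), c))), f(p(p(c)), f(p(p(c)), e)))   [R1 at 1]
3. f(p(p(f(p(p(c)), c))), f(p(p(c)), f(p(p(c)), e)))  →  f(p(p(c)), f(p(p(c)), f(p(p(c)), e)))   [R1 at 1.1.1]
4. f(p(p(c)), f(p(p(c)), f(p(p(c)), e)))  →  f(p(p(c)), f(p(p(c)), e))   [R1 at ε]
5. f(p(p(c)), f(p(p(c)), e))  →  f(p(p(c)), e)   [R1 at ε]
6. f(p(p(c)), e)  →  e   [R1 at ε]

e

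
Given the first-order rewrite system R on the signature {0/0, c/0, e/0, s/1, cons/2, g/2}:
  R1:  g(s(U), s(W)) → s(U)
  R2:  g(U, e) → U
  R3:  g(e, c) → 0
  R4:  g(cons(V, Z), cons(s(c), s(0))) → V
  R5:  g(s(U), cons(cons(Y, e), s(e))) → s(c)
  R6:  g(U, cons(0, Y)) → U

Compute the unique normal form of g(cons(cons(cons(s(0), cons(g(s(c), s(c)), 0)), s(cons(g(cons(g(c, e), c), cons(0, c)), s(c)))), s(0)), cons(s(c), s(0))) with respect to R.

cons(cons(s(0), cons(s(c), 0)), s(cons(cons(c, c), s(c))))

1. g(cons(cons(cons(s(0), cons(g(s(c), s(c)), 0)), s(cons(g(cons(g(c, e), c), cons(0, c)), s(c)))), s(0)), cons(s(c), s(0)))  →  cons(cons(s(0), cons(g(s(c), s(c)), 0)), s(cons(g(cons(g(c, e), c), cons(0, c)), s(c))))   [R4 at ε]
2. cons(cons(s(0), cons(g(s(c), s(c)), 0)), s(cons(g(cons(g(c, e), c), cons(0, c)), s(c))))  →  cons(cons(s(0), cons(s(c), 0)), s(cons(g(cons(g(c, e), c), cons(0, c)), s(c))))   [R1 at 1.2.1]
3. cons(cons(s(0), cons(s(c), 0)), s(cons(g(cons(g(c, e), c), cons(0, c)), s(c))))  →  cons(cons(s(0), cons(s(c), 0)), s(cons(cons(g(c, e), c), s(c))))   [R6 at 2.1.1]
4. cons(cons(s(0), cons(s(c), 0)), s(cons(cons(g(c, e), c), s(c))))  →  cons(cons(s(0), cons(s(c), 0)), s(cons(cons(c, c), s(c))))   [R2 at 2.1.1.1]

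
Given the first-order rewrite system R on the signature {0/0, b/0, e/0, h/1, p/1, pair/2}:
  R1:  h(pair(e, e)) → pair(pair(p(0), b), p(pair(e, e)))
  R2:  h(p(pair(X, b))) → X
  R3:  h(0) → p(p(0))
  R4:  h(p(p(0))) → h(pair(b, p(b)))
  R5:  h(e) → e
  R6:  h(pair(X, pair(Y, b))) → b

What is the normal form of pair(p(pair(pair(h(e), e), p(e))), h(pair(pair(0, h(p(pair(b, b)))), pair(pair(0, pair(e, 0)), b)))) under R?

1. pair(p(pair(pair(h(e), e), p(e))), h(pair(pair(0, h(p(pair(b, b)))), pair(pair(0, pair(e, 0)), b))))  →  pair(p(pair(pair(e, e), p(e))), h(pair(pair(0, h(p(pair(b, b)))), pair(pair(0, pair(e, 0)), b))))   [R5 at 1.1.1.1]
2. pair(p(pair(pair(e, e), p(e))), h(pair(pair(0, h(p(pair(b, b)))), pair(pair(0, pair(e, 0)), b))))  →  pair(p(pair(pair(e, e), p(e))), b)   [R6 at 2]

pair(p(pair(pair(e, e), p(e))), b)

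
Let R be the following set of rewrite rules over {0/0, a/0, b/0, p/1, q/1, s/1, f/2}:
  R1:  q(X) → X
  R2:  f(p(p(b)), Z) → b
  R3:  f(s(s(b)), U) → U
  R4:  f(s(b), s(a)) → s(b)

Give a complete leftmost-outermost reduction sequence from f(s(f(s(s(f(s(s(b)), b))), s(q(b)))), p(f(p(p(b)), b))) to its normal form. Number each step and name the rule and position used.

1. f(s(f(s(s(f(s(s(b)), b))), s(q(b)))), p(f(p(p(b)), b)))  →  f(s(f(s(s(b)), s(q(b)))), p(f(p(p(b)), b)))   [R3 at 1.1.1.1.1]
2. f(s(f(s(s(b)), s(q(b)))), p(f(p(p(b)), b)))  →  f(s(s(q(b))), p(f(p(p(b)), b)))   [R3 at 1.1]
3. f(s(s(q(b))), p(f(p(p(b)), b)))  →  f(s(s(b)), p(f(p(p(b)), b)))   [R1 at 1.1.1]
4. f(s(s(b)), p(f(p(p(b)), b)))  →  p(f(p(p(b)), b))   [R3 at ε]
5. p(f(p(p(b)), b))  →  p(b)   [R2 at 1]

p(b)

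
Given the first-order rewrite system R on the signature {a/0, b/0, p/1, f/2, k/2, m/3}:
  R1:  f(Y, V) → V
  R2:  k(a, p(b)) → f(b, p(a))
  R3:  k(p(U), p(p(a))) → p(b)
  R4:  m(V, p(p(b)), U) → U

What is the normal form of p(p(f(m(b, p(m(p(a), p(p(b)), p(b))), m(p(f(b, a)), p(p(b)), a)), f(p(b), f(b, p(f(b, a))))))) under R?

1. p(p(f(m(b, p(m(p(a), p(p(b)), p(b))), m(p(f(b, a)), p(p(b)), a)), f(p(b), f(b, p(f(b, a)))))))  →  p(p(f(p(b), f(b, p(f(b, a))))))   [R1 at 1.1]
2. p(p(f(p(b), f(b, p(f(b, a))))))  →  p(p(f(b, p(f(b, a)))))   [R1 at 1.1]
3. p(p(f(b, p(f(b, a)))))  →  p(p(p(f(b, a))))   [R1 at 1.1]
4. p(p(p(f(b, a))))  →  p(p(p(a)))   [R1 at 1.1.1]

p(p(p(a)))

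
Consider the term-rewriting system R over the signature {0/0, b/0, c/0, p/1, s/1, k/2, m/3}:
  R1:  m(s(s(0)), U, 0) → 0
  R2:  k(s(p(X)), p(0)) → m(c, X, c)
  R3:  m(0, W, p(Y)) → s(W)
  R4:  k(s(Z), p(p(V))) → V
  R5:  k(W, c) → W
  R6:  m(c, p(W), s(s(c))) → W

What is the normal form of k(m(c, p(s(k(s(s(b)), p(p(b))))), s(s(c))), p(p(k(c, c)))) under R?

1. k(m(c, p(s(k(s(s(b)), p(p(b))))), s(s(c))), p(p(k(c, c))))  →  k(s(k(s(s(b)), p(p(b)))), p(p(k(c, c))))   [R6 at 1]
2. k(s(k(s(s(b)), p(p(b)))), p(p(k(c, c))))  →  k(c, c)   [R4 at ε]
3. k(c, c)  →  c   [R5 at ε]

c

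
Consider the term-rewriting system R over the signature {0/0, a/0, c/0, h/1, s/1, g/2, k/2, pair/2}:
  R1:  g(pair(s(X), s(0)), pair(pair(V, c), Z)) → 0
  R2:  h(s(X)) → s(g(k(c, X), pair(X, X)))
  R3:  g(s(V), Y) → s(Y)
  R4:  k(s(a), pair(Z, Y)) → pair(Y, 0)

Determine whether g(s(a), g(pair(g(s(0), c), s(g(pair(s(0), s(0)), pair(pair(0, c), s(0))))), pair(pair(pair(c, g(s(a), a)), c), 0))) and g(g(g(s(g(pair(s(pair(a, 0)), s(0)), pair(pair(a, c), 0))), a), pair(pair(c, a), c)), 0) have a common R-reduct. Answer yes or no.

yes — NF(t₁) = s(0), NF(t₂) = s(0)

Reduce t₁ = g(s(a), g(pair(g(s(0), c), s(g(pair(s(0), s(0)), pair(pair(0, c), s(0))))), pair(pair(pair(c, g(s(a), a)), c), 0))):
1. g(s(a), g(pair(g(s(0), c), s(g(pair(s(0), s(0)), pair(pair(0, c), s(0))))), pair(pair(pair(c, g(s(a), a)), c), 0)))  →  s(g(pair(g(s(0), c), s(g(pair(s(0), s(0)), pair(pair(0, c), s(0))))), pair(pair(pair(c, g(s(a), a)), c), 0)))   [R3 at ε]
2. s(g(pair(g(s(0), c), s(g(pair(s(0), s(0)), pair(pair(0, c), s(0))))), pair(pair(pair(c, g(s(a), a)), c), 0)))  →  s(g(pair(s(c), s(g(pair(s(0), s(0)), pair(pair(0, c), s(0))))), pair(pair(pair(c, g(s(a), a)), c), 0)))   [R3 at 1.1.1]
3. s(g(pair(s(c), s(g(pair(s(0), s(0)), pair(pair(0, c), s(0))))), pair(pair(pair(c, g(s(a), a)), c), 0)))  →  s(g(pair(s(c), s(0)), pair(pair(pair(c, g(s(a), a)), c), 0)))   [R1 at 1.1.2.1]
4. s(g(pair(s(c), s(0)), pair(pair(pair(c, g(s(a), a)), c), 0)))  →  s(0)   [R1 at 1]

Reduce t₂ = g(g(g(s(g(pair(s(pair(a, 0)), s(0)), pair(pair(a, c), 0))), a), pair(pair(c, a), c)), 0):
1. g(g(g(s(g(pair(s(pair(a, 0)), s(0)), pair(pair(a, c), 0))), a), pair(pair(c, a), c)), 0)  →  g(g(s(a), pair(pair(c, a), c)), 0)   [R3 at 1.1]
2. g(g(s(a), pair(pair(c, a), c)), 0)  →  g(s(pair(pair(c, a), c)), 0)   [R3 at 1]
3. g(s(pair(pair(c, a), c)), 0)  →  s(0)   [R3 at ε]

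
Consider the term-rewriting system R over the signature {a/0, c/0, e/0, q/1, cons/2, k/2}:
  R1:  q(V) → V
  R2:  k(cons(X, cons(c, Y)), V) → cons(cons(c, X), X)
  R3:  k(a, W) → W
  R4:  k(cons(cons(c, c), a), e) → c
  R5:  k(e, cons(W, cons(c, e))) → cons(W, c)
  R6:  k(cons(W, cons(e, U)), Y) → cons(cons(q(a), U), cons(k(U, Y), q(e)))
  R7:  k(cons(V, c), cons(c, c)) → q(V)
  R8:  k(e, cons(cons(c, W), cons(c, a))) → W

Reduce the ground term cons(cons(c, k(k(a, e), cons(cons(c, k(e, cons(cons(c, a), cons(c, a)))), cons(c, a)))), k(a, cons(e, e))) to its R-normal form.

1. cons(cons(c, k(k(a, e), cons(cons(c, k(e, cons(cons(c, a), cons(c, a)))), cons(c, a)))), k(a, cons(e, e)))  →  cons(cons(c, k(e, cons(cons(c, k(e, cons(cons(c, a), cons(c, a)))), cons(c, a)))), k(a, cons(e, e)))   [R3 at 1.2.1]
2. cons(cons(c, k(e, cons(cons(c, k(e, cons(cons(c, a), cons(c, a)))), cons(c, a)))), k(a, cons(e, e)))  →  cons(cons(c, k(e, cons(cons(c, a), cons(c, a)))), k(a, cons(e, e)))   [R8 at 1.2]
3. cons(cons(c, k(e, cons(cons(c, a), cons(c, a)))), k(a, cons(e, e)))  →  cons(cons(c, a), k(a, cons(e, e)))   [R8 at 1.2]
4. cons(cons(c, a), k(a, cons(e, e)))  →  cons(cons(c, a), cons(e, e))   [R3 at 2]

cons(cons(c, a), cons(e, e))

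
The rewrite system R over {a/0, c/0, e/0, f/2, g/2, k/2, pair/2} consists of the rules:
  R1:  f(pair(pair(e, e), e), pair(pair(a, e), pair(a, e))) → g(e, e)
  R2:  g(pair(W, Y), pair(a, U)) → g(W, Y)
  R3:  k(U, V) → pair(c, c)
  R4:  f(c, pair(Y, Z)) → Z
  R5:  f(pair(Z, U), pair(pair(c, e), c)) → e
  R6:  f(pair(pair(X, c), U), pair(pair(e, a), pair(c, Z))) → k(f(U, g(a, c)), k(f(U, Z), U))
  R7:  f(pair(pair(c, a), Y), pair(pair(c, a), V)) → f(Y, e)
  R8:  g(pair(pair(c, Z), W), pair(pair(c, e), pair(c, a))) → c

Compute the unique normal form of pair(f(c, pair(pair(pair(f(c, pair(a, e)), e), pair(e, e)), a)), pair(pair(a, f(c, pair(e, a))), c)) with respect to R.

1. pair(f(c, pair(pair(pair(f(c, pair(a, e)), e), pair(e, e)), a)), pair(pair(a, f(c, pair(e, a))), c))  →  pair(a, pair(pair(a, f(c, pair(e, a))), c))   [R4 at 1]
2. pair(a, pair(pair(a, f(c, pair(e, a))), c))  →  pair(a, pair(pair(a, a), c))   [R4 at 2.1.2]

pair(a, pair(pair(a, a), c))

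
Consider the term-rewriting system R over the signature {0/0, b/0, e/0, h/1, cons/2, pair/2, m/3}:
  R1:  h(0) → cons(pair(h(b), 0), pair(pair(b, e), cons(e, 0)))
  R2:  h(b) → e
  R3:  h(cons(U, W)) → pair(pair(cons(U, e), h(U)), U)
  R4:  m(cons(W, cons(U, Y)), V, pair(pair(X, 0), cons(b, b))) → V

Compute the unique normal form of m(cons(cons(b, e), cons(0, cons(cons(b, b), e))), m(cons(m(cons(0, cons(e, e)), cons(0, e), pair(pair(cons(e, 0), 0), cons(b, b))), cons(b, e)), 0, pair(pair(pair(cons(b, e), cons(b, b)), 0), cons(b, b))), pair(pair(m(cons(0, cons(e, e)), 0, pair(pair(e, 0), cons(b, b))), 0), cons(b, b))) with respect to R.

1. m(cons(cons(b, e), cons(0, cons(cons(b, b), e))), m(cons(m(cons(0, cons(e, e)), cons(0, e), pair(pair(cons(e, 0), 0), cons(b, b))), cons(b, e)), 0, pair(pair(pair(cons(b, e), cons(b, b)), 0), cons(b, b))), pair(pair(m(cons(0, cons(e, e)), 0, pair(pair(e, 0), cons(b, b))), 0), cons(b, b)))  →  m(cons(m(cons(0, cons(e, e)), cons(0, e), pair(pair(cons(e, 0), 0), cons(b, b))), cons(b, e)), 0, pair(pair(pair(cons(b, e), cons(b, b)), 0), cons(b, b)))   [R4 at ε]
2. m(cons(m(cons(0, cons(e, e)), cons(0, e), pair(pair(cons(e, 0), 0), cons(b, b))), cons(b, e)), 0, pair(pair(pair(cons(b, e), cons(b, b)), 0), cons(b, b)))  →  0   [R4 at ε]

0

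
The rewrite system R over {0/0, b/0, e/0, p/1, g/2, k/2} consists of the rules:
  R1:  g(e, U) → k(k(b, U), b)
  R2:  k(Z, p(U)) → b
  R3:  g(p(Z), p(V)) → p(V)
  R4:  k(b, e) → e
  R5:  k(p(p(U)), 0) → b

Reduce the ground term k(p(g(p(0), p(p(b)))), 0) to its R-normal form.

1. k(p(g(p(0), p(p(b)))), 0)  →  k(p(p(p(b))), 0)   [R3 at 1.1]
2. k(p(p(p(b))), 0)  →  b   [R5 at ε]

b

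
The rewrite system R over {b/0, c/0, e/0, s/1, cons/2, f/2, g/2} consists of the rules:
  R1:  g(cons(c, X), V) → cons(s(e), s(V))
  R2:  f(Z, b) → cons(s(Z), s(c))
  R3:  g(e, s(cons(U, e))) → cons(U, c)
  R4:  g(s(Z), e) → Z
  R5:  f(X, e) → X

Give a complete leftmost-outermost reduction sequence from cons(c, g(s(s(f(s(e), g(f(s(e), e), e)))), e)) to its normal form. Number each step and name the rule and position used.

cons(c, s(s(e)))

1. cons(c, g(s(s(f(s(e), g(f(s(e), e), e)))), e))  →  cons(c, s(f(s(e), g(f(s(e), e), e))))   [R4 at 2]
2. cons(c, s(f(s(e), g(f(s(e), e), e))))  →  cons(c, s(f(s(e), g(s(e), e))))   [R5 at 2.1.2.1]
3. cons(c, s(f(s(e), g(s(e), e))))  →  cons(c, s(f(s(e), e)))   [R4 at 2.1.2]
4. cons(c, s(f(s(e), e)))  →  cons(c, s(s(e)))   [R5 at 2.1]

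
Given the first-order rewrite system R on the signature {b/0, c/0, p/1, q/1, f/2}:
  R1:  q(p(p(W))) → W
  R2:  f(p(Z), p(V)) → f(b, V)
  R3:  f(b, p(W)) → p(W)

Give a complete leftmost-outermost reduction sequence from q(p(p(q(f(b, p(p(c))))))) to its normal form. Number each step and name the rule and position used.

1. q(p(p(q(f(b, p(p(c)))))))  →  q(f(b, p(p(c))))   [R1 at ε]
2. q(f(b, p(p(c))))  →  q(p(p(c)))   [R3 at 1]
3. q(p(p(c)))  →  c   [R1 at ε]

c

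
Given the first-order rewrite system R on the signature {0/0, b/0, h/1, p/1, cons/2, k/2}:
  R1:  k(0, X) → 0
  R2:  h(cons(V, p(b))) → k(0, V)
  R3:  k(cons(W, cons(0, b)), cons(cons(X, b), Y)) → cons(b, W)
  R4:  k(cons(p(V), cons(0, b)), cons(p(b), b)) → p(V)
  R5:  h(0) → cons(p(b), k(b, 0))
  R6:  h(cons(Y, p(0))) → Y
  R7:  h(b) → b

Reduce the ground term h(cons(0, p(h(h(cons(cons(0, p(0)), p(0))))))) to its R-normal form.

1. h(cons(0, p(h(h(cons(cons(0, p(0)), p(0)))))))  →  h(cons(0, p(h(cons(0, p(0))))))   [R6 at 1.2.1.1]
2. h(cons(0, p(h(cons(0, p(0))))))  →  h(cons(0, p(0)))   [R6 at 1.2.1]
3. h(cons(0, p(0)))  →  0   [R6 at ε]

0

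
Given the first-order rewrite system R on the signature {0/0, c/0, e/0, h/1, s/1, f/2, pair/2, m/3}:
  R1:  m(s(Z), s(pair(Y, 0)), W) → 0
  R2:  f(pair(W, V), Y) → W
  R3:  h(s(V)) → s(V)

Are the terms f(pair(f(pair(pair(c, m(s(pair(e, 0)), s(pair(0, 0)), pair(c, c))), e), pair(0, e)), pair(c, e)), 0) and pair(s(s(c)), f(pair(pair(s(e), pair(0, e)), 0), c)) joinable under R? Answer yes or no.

no — NF(t₁) = pair(c, 0), NF(t₂) = pair(s(s(c)), pair(s(e), pair(0, e)))

Reduce t₁ = f(pair(f(pair(pair(c, m(s(pair(e, 0)), s(pair(0, 0)), pair(c, c))), e), pair(0, e)), pair(c, e)), 0):
1. f(pair(f(pair(pair(c, m(s(pair(e, 0)), s(pair(0, 0)), pair(c, c))), e), pair(0, e)), pair(c, e)), 0)  →  f(pair(pair(c, m(s(pair(e, 0)), s(pair(0, 0)), pair(c, c))), e), pair(0, e))   [R2 at ε]
2. f(pair(pair(c, m(s(pair(e, 0)), s(pair(0, 0)), pair(c, c))), e), pair(0, e))  →  pair(c, m(s(pair(e, 0)), s(pair(0, 0)), pair(c, c)))   [R2 at ε]
3. pair(c, m(s(pair(e, 0)), s(pair(0, 0)), pair(c, c)))  →  pair(c, 0)   [R1 at 2]

Reduce t₂ = pair(s(s(c)), f(pair(pair(s(e), pair(0, e)), 0), c)):
1. pair(s(s(c)), f(pair(pair(s(e), pair(0, e)), 0), c))  →  pair(s(s(c)), pair(s(e), pair(0, e)))   [R2 at 2]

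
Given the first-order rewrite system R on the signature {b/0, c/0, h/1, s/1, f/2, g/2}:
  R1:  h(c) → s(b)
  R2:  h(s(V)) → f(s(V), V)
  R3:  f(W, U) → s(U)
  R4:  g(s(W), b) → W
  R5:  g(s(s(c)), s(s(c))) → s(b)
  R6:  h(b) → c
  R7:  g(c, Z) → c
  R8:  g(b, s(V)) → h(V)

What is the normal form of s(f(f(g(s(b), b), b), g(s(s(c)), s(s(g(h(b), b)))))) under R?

1. s(f(f(g(s(b), b), b), g(s(s(c)), s(s(g(h(b), b))))))  →  s(s(g(s(s(c)), s(s(g(h(b), b))))))   [R3 at 1]
2. s(s(g(s(s(c)), s(s(g(h(b), b))))))  →  s(s(g(s(s(c)), s(s(g(c, b))))))   [R6 at 1.1.2.1.1.1]
3. s(s(g(s(s(c)), s(s(g(c, b))))))  →  s(s(g(s(s(c)), s(s(c)))))   [R7 at 1.1.2.1.1]
4. s(s(g(s(s(c)), s(s(c)))))  →  s(s(s(b)))   [R5 at 1.1]

s(s(s(b)))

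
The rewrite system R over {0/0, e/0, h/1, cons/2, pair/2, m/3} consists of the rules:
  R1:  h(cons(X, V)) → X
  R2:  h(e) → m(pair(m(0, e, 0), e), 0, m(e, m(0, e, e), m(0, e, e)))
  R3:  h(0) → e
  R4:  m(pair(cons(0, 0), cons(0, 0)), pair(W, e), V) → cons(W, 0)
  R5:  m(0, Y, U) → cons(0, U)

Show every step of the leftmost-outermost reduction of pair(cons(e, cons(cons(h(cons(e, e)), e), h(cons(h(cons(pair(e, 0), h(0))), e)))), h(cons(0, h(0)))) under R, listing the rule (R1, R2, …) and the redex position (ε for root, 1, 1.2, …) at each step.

pair(cons(e, cons(cons(e, e), pair(e, 0))), 0)

1. pair(cons(e, cons(cons(h(cons(e, e)), e), h(cons(h(cons(pair(e, 0), h(0))), e)))), h(cons(0, h(0))))  →  pair(cons(e, cons(cons(e, e), h(cons(h(cons(pair(e, 0), h(0))), e)))), h(cons(0, h(0))))   [R1 at 1.2.1.1]
2. pair(cons(e, cons(cons(e, e), h(cons(h(cons(pair(e, 0), h(0))), e)))), h(cons(0, h(0))))  →  pair(cons(e, cons(cons(e, e), h(cons(pair(e, 0), h(0))))), h(cons(0, h(0))))   [R1 at 1.2.2]
3. pair(cons(e, cons(cons(e, e), h(cons(pair(e, 0), h(0))))), h(cons(0, h(0))))  →  pair(cons(e, cons(cons(e, e), pair(e, 0))), h(cons(0, h(0))))   [R1 at 1.2.2]
4. pair(cons(e, cons(cons(e, e), pair(e, 0))), h(cons(0, h(0))))  →  pair(cons(e, cons(cons(e, e), pair(e, 0))), 0)   [R1 at 2]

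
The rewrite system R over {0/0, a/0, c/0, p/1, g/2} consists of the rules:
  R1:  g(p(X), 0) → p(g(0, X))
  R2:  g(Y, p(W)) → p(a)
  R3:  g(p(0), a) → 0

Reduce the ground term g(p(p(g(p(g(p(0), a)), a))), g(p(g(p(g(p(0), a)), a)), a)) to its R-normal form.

p(p(a))

1. g(p(p(g(p(g(p(0), a)), a))), g(p(g(p(g(p(0), a)), a)), a))  →  g(p(p(g(p(0), a))), g(p(g(p(g(p(0), a)), a)), a))   [R3 at 1.1.1.1.1]
2. g(p(p(g(p(0), a))), g(p(g(p(g(p(0), a)), a)), a))  →  g(p(p(0)), g(p(g(p(g(p(0), a)), a)), a))   [R3 at 1.1.1]
3. g(p(p(0)), g(p(g(p(g(p(0), a)), a)), a))  →  g(p(p(0)), g(p(g(p(0), a)), a))   [R3 at 2.1.1.1.1]
4. g(p(p(0)), g(p(g(p(0), a)), a))  →  g(p(p(0)), g(p(0), a))   [R3 at 2.1.1]
5. g(p(p(0)), g(p(0), a))  →  g(p(p(0)), 0)   [R3 at 2]
6. g(p(p(0)), 0)  →  p(g(0, p(0)))   [R1 at ε]
7. p(g(0, p(0)))  →  p(p(a))   [R2 at 1]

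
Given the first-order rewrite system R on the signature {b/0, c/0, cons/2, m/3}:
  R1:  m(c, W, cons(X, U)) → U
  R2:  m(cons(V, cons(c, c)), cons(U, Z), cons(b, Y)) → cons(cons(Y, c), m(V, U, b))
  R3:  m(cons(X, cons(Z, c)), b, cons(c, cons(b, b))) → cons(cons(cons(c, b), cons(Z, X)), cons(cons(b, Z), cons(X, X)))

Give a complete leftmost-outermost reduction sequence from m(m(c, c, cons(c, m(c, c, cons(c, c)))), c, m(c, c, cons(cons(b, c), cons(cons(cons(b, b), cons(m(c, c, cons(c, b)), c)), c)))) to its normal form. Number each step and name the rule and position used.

c

1. m(m(c, c, cons(c, m(c, c, cons(c, c)))), c, m(c, c, cons(cons(b, c), cons(cons(cons(b, b), cons(m(c, c, cons(c, b)), c)), c))))  →  m(m(c, c, cons(c, c)), c, m(c, c, cons(cons(b, c), cons(cons(cons(b, b), cons(m(c, c, cons(c, b)), c)), c))))   [R1 at 1]
2. m(m(c, c, cons(c, c)), c, m(c, c, cons(cons(b, c), cons(cons(cons(b, b), cons(m(c, c, cons(c, b)), c)), c))))  →  m(c, c, m(c, c, cons(cons(b, c), cons(cons(cons(b, b), cons(m(c, c, cons(c, b)), c)), c))))   [R1 at 1]
3. m(c, c, m(c, c, cons(cons(b, c), cons(cons(cons(b, b), cons(m(c, c, cons(c, b)), c)), c))))  →  m(c, c, cons(cons(cons(b, b), cons(m(c, c, cons(c, b)), c)), c))   [R1 at 3]
4. m(c, c, cons(cons(cons(b, b), cons(m(c, c, cons(c, b)), c)), c))  →  c   [R1 at ε]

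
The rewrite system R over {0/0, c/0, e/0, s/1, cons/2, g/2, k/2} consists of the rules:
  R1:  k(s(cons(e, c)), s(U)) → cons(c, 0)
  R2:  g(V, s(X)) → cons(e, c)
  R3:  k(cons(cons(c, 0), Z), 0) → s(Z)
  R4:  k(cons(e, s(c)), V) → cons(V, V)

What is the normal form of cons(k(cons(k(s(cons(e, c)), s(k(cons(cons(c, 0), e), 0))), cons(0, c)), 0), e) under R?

cons(s(cons(0, c)), e)

1. cons(k(cons(k(s(cons(e, c)), s(k(cons(cons(c, 0), e), 0))), cons(0, c)), 0), e)  →  cons(k(cons(cons(c, 0), cons(0, c)), 0), e)   [R1 at 1.1.1]
2. cons(k(cons(cons(c, 0), cons(0, c)), 0), e)  →  cons(s(cons(0, c)), e)   [R3 at 1]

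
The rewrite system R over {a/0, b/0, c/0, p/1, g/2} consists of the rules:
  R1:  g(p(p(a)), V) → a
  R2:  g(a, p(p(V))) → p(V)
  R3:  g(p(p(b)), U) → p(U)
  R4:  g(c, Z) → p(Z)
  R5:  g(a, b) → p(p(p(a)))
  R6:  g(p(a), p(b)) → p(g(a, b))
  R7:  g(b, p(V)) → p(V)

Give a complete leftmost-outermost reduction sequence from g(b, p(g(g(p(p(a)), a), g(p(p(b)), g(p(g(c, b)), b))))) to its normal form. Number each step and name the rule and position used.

1. g(b, p(g(g(p(p(a)), a), g(p(p(b)), g(p(g(c, b)), b)))))  →  p(g(g(p(p(a)), a), g(p(p(b)), g(p(g(c, b)), b))))   [R7 at ε]
2. p(g(g(p(p(a)), a), g(p(p(b)), g(p(g(c, b)), b))))  →  p(g(a, g(p(p(b)), g(p(g(c, b)), b))))   [R1 at 1.1]
3. p(g(a, g(p(p(b)), g(p(g(c, b)), b))))  →  p(g(a, p(g(p(g(c, b)), b))))   [R3 at 1.2]
4. p(g(a, p(g(p(g(c, b)), b))))  →  p(g(a, p(g(p(p(b)), b))))   [R4 at 1.2.1.1.1]
5. p(g(a, p(g(p(p(b)), b))))  →  p(g(a, p(p(b))))   [R3 at 1.2.1]
6. p(g(a, p(p(b))))  →  p(p(b))   [R2 at 1]

p(p(b))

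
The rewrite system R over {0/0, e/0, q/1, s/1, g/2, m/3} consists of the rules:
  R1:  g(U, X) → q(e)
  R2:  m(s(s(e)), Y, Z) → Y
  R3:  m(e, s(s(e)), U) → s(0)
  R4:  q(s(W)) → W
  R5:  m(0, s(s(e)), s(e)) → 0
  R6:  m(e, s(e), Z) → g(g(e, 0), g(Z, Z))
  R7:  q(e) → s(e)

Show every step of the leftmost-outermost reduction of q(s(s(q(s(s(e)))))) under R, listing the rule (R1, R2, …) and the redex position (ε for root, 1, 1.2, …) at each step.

s(s(e))

1. q(s(s(q(s(s(e))))))  →  s(q(s(s(e))))   [R4 at ε]
2. s(q(s(s(e))))  →  s(s(e))   [R4 at 1]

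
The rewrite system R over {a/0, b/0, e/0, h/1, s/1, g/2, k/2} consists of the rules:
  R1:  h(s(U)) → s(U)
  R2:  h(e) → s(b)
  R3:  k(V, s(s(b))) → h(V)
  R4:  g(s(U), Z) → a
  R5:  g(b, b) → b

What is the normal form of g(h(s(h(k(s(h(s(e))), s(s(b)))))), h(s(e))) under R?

a

1. g(h(s(h(k(s(h(s(e))), s(s(b)))))), h(s(e)))  →  g(s(h(k(s(h(s(e))), s(s(b))))), h(s(e)))   [R1 at 1]
2. g(s(h(k(s(h(s(e))), s(s(b))))), h(s(e)))  →  a   [R4 at ε]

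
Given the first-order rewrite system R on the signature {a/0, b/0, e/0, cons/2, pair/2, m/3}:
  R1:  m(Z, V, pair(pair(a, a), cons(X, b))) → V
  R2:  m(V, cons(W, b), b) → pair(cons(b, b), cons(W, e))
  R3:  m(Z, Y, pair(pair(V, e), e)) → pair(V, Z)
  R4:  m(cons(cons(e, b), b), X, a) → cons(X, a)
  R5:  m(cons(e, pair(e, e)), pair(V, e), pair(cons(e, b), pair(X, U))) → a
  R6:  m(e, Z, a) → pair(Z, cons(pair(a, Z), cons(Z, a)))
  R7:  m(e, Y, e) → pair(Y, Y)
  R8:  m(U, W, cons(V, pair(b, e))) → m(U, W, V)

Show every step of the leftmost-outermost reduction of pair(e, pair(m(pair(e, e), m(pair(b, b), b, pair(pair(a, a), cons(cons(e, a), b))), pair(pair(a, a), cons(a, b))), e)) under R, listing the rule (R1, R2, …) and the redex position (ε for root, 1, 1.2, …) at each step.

1. pair(e, pair(m(pair(e, e), m(pair(b, b), b, pair(pair(a, a), cons(cons(e, a), b))), pair(pair(a, a), cons(a, b))), e))  →  pair(e, pair(m(pair(b, b), b, pair(pair(a, a), cons(cons(e, a), b))), e))   [R1 at 2.1]
2. pair(e, pair(m(pair(b, b), b, pair(pair(a, a), cons(cons(e, a), b))), e))  →  pair(e, pair(b, e))   [R1 at 2.1]

pair(e, pair(b, e))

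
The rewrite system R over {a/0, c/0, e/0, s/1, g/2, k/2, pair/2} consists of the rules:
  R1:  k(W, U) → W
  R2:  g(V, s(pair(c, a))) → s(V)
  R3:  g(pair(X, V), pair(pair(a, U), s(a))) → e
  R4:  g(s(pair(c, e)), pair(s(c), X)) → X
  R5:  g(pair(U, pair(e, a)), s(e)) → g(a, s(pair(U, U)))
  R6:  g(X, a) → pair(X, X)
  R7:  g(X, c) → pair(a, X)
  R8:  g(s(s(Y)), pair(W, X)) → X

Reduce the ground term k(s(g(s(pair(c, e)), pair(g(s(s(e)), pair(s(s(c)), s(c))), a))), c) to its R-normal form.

1. k(s(g(s(pair(c, e)), pair(g(s(s(e)), pair(s(s(c)), s(c))), a))), c)  →  s(g(s(pair(c, e)), pair(g(s(s(e)), pair(s(s(c)), s(c))), a)))   [R1 at ε]
2. s(g(s(pair(c, e)), pair(g(s(s(e)), pair(s(s(c)), s(c))), a)))  →  s(g(s(pair(c, e)), pair(s(c), a)))   [R8 at 1.2.1]
3. s(g(s(pair(c, e)), pair(s(c), a)))  →  s(a)   [R4 at 1]

s(a)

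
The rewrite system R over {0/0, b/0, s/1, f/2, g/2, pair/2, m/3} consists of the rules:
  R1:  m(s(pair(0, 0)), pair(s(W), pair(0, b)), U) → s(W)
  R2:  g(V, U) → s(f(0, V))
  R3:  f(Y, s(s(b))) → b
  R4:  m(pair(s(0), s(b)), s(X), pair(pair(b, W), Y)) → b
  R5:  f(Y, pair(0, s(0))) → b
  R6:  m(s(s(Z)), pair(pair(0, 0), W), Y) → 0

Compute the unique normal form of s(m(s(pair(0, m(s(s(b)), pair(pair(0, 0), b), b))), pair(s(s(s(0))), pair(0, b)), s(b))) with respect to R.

1. s(m(s(pair(0, m(s(s(b)), pair(pair(0, 0), b), b))), pair(s(s(s(0))), pair(0, b)), s(b)))  →  s(m(s(pair(0, 0)), pair(s(s(s(0))), pair(0, b)), s(b)))   [R6 at 1.1.1.2]
2. s(m(s(pair(0, 0)), pair(s(s(s(0))), pair(0, b)), s(b)))  →  s(s(s(s(0))))   [R1 at 1]

s(s(s(s(0))))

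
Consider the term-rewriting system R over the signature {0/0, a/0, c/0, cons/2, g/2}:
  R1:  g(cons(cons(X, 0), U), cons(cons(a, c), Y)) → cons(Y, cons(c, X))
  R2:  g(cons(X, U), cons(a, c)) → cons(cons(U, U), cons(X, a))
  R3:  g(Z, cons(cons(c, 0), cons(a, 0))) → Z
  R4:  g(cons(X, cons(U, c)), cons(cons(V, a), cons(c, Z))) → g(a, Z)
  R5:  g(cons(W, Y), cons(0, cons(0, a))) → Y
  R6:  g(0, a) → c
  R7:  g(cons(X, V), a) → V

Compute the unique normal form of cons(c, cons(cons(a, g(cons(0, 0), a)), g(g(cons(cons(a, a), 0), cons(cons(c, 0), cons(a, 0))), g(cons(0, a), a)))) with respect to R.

cons(c, cons(cons(a, 0), 0))

1. cons(c, cons(cons(a, g(cons(0, 0), a)), g(g(cons(cons(a, a), 0), cons(cons(c, 0), cons(a, 0))), g(cons(0, a), a))))  →  cons(c, cons(cons(a, 0), g(g(cons(cons(a, a), 0), cons(cons(c, 0), cons(a, 0))), g(cons(0, a), a))))   [R7 at 2.1.2]
2. cons(c, cons(cons(a, 0), g(g(cons(cons(a, a), 0), cons(cons(c, 0), cons(a, 0))), g(cons(0, a), a))))  →  cons(c, cons(cons(a, 0), g(cons(cons(a, a), 0), g(cons(0, a), a))))   [R3 at 2.2.1]
3. cons(c, cons(cons(a, 0), g(cons(cons(a, a), 0), g(cons(0, a), a))))  →  cons(c, cons(cons(a, 0), g(cons(cons(a, a), 0), a)))   [R7 at 2.2.2]
4. cons(c, cons(cons(a, 0), g(cons(cons(a, a), 0), a)))  →  cons(c, cons(cons(a, 0), 0))   [R7 at 2.2]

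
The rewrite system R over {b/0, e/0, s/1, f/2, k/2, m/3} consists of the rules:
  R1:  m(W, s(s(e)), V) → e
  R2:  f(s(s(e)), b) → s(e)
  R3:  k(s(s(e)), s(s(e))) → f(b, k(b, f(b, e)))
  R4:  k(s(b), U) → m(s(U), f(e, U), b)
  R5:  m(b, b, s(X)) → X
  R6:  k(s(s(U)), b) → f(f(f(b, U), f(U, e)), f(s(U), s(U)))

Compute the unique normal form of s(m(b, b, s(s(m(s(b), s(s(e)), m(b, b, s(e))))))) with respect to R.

1. s(m(b, b, s(s(m(s(b), s(s(e)), m(b, b, s(e)))))))  →  s(s(m(s(b), s(s(e)), m(b, b, s(e)))))   [R5 at 1]
2. s(s(m(s(b), s(s(e)), m(b, b, s(e)))))  →  s(s(e))   [R1 at 1.1]

s(s(e))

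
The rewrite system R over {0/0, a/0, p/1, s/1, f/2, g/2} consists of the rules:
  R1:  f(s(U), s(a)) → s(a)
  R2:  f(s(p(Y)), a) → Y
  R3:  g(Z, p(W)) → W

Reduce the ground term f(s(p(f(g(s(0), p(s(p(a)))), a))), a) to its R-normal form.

1. f(s(p(f(g(s(0), p(s(p(a)))), a))), a)  →  f(g(s(0), p(s(p(a)))), a)   [R2 at ε]
2. f(g(s(0), p(s(p(a)))), a)  →  f(s(p(a)), a)   [R3 at 1]
3. f(s(p(a)), a)  →  a   [R2 at ε]

a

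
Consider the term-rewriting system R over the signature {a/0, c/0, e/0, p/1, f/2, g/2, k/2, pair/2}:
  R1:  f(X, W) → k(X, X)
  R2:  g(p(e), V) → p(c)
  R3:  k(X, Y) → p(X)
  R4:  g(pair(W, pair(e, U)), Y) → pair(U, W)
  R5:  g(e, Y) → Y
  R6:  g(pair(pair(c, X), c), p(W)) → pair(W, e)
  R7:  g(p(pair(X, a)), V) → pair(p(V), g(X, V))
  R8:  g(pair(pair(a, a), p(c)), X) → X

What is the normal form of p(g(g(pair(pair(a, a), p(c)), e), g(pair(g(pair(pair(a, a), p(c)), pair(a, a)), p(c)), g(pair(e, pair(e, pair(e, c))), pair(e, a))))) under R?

1. p(g(g(pair(pair(a, a), p(c)), e), g(pair(g(pair(pair(a, a), p(c)), pair(a, a)), p(c)), g(pair(e, pair(e, pair(e, c))), pair(e, a)))))  →  p(g(e, g(pair(g(pair(pair(a, a), p(c)), pair(a, a)), p(c)), g(pair(e, pair(e, pair(e, c))), pair(e, a)))))   [R8 at 1.1]
2. p(g(e, g(pair(g(pair(pair(a, a), p(c)), pair(a, a)), p(c)), g(pair(e, pair(e, pair(e, c))), pair(e, a)))))  →  p(g(pair(g(pair(pair(a, a), p(c)), pair(a, a)), p(c)), g(pair(e, pair(e, pair(e, c))), pair(e, a))))   [R5 at 1]
3. p(g(pair(g(pair(pair(a, a), p(c)), pair(a, a)), p(c)), g(pair(e, pair(e, pair(e, c))), pair(e, a))))  →  p(g(pair(pair(a, a), p(c)), g(pair(e, pair(e, pair(e, c))), pair(e, a))))   [R8 at 1.1.1]
4. p(g(pair(pair(a, a), p(c)), g(pair(e, pair(e, pair(e, c))), pair(e, a))))  →  p(g(pair(e, pair(e, pair(e, c))), pair(e, a)))   [R8 at 1]
5. p(g(pair(e, pair(e, pair(e, c))), pair(e, a)))  →  p(pair(pair(e, c), e))   [R4 at 1]

p(pair(pair(e, c), e))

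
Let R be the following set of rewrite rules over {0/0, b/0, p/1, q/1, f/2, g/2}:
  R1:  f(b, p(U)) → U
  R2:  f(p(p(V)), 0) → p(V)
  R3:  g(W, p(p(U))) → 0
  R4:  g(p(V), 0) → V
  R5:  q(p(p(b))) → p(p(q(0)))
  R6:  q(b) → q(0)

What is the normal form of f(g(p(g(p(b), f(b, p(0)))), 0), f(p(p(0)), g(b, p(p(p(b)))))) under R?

1. f(g(p(g(p(b), f(b, p(0)))), 0), f(p(p(0)), g(b, p(p(p(b))))))  →  f(g(p(b), f(b, p(0))), f(p(p(0)), g(b, p(p(p(b))))))   [R4 at 1]
2. f(g(p(b), f(b, p(0))), f(p(p(0)), g(b, p(p(p(b))))))  →  f(g(p(b), 0), f(p(p(0)), g(b, p(p(p(b))))))   [R1 at 1.2]
3. f(g(p(b), 0), f(p(p(0)), g(b, p(p(p(b))))))  →  f(b, f(p(p(0)), g(b, p(p(p(b))))))   [R4 at 1]
4. f(b, f(p(p(0)), g(b, p(p(p(b))))))  →  f(b, f(p(p(0)), 0))   [R3 at 2.2]
5. f(b, f(p(p(0)), 0))  →  f(b, p(0))   [R2 at 2]
6. f(b, p(0))  →  0   [R1 at ε]

0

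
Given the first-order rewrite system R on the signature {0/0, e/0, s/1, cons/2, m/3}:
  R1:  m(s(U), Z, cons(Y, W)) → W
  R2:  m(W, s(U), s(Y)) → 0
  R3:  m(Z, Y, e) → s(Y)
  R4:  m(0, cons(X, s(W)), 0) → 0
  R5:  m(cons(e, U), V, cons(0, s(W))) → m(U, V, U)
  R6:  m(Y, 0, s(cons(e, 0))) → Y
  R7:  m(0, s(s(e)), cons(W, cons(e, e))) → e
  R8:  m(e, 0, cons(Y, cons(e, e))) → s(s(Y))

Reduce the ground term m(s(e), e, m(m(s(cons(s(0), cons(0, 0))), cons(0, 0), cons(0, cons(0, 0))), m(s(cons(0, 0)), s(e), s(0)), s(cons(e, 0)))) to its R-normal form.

1. m(s(e), e, m(m(s(cons(s(0), cons(0, 0))), cons(0, 0), cons(0, cons(0, 0))), m(s(cons(0, 0)), s(e), s(0)), s(cons(e, 0))))  →  m(s(e), e, m(cons(0, 0), m(s(cons(0, 0)), s(e), s(0)), s(cons(e, 0))))   [R1 at 3.1]
2. m(s(e), e, m(cons(0, 0), m(s(cons(0, 0)), s(e), s(0)), s(cons(e, 0))))  →  m(s(e), e, m(cons(0, 0), 0, s(cons(e, 0))))   [R2 at 3.2]
3. m(s(e), e, m(cons(0, 0), 0, s(cons(e, 0))))  →  m(s(e), e, cons(0, 0))   [R6 at 3]
4. m(s(e), e, cons(0, 0))  →  0   [R1 at ε]

0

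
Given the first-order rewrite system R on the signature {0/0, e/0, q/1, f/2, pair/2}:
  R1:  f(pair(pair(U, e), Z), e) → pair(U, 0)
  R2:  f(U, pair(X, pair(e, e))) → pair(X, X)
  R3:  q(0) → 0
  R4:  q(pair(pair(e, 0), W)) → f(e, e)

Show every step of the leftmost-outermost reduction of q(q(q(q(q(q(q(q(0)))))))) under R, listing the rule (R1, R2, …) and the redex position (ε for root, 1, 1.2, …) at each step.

0

1. q(q(q(q(q(q(q(q(0))))))))  →  q(q(q(q(q(q(q(0)))))))   [R3 at 1.1.1.1.1.1.1]
2. q(q(q(q(q(q(q(0)))))))  →  q(q(q(q(q(q(0))))))   [R3 at 1.1.1.1.1.1]
3. q(q(q(q(q(q(0))))))  →  q(q(q(q(q(0)))))   [R3 at 1.1.1.1.1]
4. q(q(q(q(q(0)))))  →  q(q(q(q(0))))   [R3 at 1.1.1.1]
5. q(q(q(q(0))))  →  q(q(q(0)))   [R3 at 1.1.1]
6. q(q(q(0)))  →  q(q(0))   [R3 at 1.1]
7. q(q(0))  →  q(0)   [R3 at 1]
8. q(0)  →  0   [R3 at ε]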